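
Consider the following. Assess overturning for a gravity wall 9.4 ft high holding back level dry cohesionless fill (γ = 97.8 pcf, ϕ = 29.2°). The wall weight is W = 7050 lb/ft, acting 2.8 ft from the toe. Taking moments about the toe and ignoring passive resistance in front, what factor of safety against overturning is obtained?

K_a = tan²(45° − 29.2°/2) = 0.3442.
P_a = ½K_aγH² = 0.5×0.3442×97.8×9.4² = 1487 lb/ft, acting at H/3 = 3.133 ft above the base.
Overturning moment M_o = P_a × H/3 = 1487 × 3.133 = 4660.
Resisting moment M_r = W × 2.8 = 7050 × 2.8 = 19740.
FS_overturning = M_r/M_o = 19740/4660 = 4.236.

4.24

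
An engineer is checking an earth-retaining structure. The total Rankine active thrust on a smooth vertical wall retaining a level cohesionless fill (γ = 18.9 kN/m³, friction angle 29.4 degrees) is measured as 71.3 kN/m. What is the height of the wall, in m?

4.70 m

K_a = 0.3415. P_a = ½ K_a γ H² ⇒ H = √(2P_a/(K_a γ)).
H = √(2×71.3/(0.3415×18.9)) = 4.701 m.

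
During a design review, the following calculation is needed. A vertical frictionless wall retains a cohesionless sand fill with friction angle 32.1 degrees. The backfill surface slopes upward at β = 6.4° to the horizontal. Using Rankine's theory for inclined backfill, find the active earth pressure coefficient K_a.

K_a = cos β · (cos β − √(cos²β − cos²φ)) / (cos β + √(cos²β − cos²φ)).
cos β = 0.9938, cos φ = 0.8471, √(cos²β − cos²φ) = 0.5196.
K_a = 0.9938 × (0.9938 − 0.5196)/(0.9938 + 0.5196) = 0.3114.

0.311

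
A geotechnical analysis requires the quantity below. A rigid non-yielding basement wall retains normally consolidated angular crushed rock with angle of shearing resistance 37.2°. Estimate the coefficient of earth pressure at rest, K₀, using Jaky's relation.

0.395

K₀ = 1 − sin φ' = 1 − sin 37.2° = 0.3954.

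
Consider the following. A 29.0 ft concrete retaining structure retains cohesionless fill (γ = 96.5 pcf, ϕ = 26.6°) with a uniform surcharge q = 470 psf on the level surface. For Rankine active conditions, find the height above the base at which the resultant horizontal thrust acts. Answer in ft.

10.9 ft

K_a = 0.3814.
Triangular part P₁ = ½K_aγH² = 15480 at H/3 = 9.667 ft; rectangular part P₂ = K_a q H = 5199 at H/2 = 14.50 ft.
ȳ = (P₁·9.667 + P₂·14.50)/(P₁+P₂) = 10.88 ft.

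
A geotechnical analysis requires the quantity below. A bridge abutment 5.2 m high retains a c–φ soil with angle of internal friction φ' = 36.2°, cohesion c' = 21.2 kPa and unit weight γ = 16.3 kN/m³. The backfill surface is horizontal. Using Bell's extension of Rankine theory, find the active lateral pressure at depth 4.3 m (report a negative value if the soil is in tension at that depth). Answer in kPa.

K_a = (1 − sin φ)/(1 + sin φ) = 0.2574.
σ_a = K_a γ z − 2c√K_a = 0.2574×16.3×4.3 − 2×21.2×0.5073 = -3.471 kPa.

-3.47 kPa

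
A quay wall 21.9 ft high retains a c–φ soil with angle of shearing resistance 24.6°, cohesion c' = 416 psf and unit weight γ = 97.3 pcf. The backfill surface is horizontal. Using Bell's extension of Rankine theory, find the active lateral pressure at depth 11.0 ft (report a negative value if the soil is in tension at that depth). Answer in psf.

-93.0 psf

K_a = (1 − sin φ)/(1 + sin φ) = 0.4121.
σ_a = K_a γ z − 2c√K_a = 0.4121×97.3×11.0 − 2×416×0.6420 = -93.01 psf.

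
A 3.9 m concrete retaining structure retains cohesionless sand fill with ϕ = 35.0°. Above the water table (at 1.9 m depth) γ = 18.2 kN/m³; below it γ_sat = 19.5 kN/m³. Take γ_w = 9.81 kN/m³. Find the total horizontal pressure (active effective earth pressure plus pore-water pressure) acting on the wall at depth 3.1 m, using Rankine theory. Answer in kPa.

24.3 kPa

K_a = (1 − sin φ)/(1 + sin φ) = 0.2710.
γ' = 19.5 − 9.81 = 9.690 kN/m³.
Effective vertical stress at 3.1 m: σ'_v = 18.2×1.9 + 9.690×1.20 = 46.21 kPa.
σ'_h = K_a σ'_v = 0.2710 × 46.21 = 12.52 kPa; u = γ_w × 1.20 = 11.77 kPa.
Total σ_h = 12.52 + 11.77 = 24.29 kPa.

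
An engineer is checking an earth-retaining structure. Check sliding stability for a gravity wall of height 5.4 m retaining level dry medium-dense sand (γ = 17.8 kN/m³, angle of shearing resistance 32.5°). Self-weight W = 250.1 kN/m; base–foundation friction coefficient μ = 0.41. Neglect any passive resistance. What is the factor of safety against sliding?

K_a = tan²(45° − 32.5°/2) = 0.3010.
P_a = ½K_aγH² = 0.5×0.3010×17.8×5.4² = 78.11 kN/m, acting at H/3 = 1.800 m above the base.
FS_sliding = μW / P_a = 0.41×250.1 / 78.11 = 1.313.

1.31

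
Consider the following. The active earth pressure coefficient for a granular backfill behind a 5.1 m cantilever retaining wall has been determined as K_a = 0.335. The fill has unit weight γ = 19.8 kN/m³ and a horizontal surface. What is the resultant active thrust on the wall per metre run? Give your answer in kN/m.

86.3 kN/m

P = ½ K_a γ H² = 0.5 × 0.335 × 19.8 × 5.1² = 86.26 kN/m.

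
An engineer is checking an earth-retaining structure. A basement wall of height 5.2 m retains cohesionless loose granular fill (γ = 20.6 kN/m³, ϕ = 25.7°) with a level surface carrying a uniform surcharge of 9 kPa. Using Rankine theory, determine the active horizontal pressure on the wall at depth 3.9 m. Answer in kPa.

35.3 kPa

K_a = (1 − sin φ)/(1 + sin φ) = 0.3950.
σ_v = γz + q = 20.6 × 3.9 + 9 = 89.34 kPa.
σ_h = K_a σ_v = 0.3950 × 89.34 = 35.29 kPa.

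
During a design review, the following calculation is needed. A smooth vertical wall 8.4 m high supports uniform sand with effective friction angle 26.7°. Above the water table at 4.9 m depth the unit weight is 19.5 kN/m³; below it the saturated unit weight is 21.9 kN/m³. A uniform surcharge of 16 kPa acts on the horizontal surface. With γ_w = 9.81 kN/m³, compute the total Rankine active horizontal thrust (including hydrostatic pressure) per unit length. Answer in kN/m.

355 kN/m

K_a = tan²(45° − φ/2) = 0.3800.
γ' = 21.9 − 9.81 = 12.09 kN/m³. h₂ = H − d_w = 3.5 m.
σ'_h: at surface K_a·q = 6.079; at WT K_a(q+γd_w) = 42.38; at base K_a(q+γd_w+γ'h₂) = 58.46 kPa.
P₁ = ½(6.079+42.38)×4.9 = 118.7; P₂ = ½(42.38+58.46)×3.5 = 176.5; P_w = ½γ_w h₂² = 60.09.
Total = 118.7+176.5+60.09 = 355.3 kN/m.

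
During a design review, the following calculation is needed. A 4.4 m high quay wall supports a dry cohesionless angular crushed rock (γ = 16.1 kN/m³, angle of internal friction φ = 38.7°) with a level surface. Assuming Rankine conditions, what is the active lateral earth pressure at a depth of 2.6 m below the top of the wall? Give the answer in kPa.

K_a = (1 − sin φ)/(1 + sin φ) = 0.2306.
σ_h = K_a γ z = 0.2306 × 16.1 × 2.6 = 9.652 kPa.

9.65 kPa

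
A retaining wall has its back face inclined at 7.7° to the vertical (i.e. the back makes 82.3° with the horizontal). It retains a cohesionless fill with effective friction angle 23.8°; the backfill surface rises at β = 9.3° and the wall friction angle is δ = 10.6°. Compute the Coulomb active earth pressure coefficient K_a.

0.515

K_a = sin²(α+φ) / [sin²α · sin(α−δ) · (1 + √{sin(φ+δ)sin(φ−β) / (sin(α−δ)sin(α+β))})²].
With α = 82.3°, φ = 23.8°, δ = 10.6°, β = 9.3°: K_a = 0.5153.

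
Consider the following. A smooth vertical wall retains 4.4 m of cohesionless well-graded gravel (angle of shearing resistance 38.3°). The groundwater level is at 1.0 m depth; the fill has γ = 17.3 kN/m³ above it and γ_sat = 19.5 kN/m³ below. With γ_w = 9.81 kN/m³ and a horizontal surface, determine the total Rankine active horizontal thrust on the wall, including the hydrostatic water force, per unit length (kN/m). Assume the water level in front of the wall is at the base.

K_a = tan²(45° − φ/2) = 0.2347.
γ' = 19.5 − 9.81 = 9.690 kN/m³. Depth below WT = 3.4 m.
σ'_h at WT = K_a γ d_w = 4.061 kPa; at base = 4.061 + K_a γ' × 3.4 = 11.79 kPa.
P₁ (0–1.0 m) = ½×4.061×1.0 = 2.030. P₂ (1.0–4.4 m) = ½(4.061+11.79)×3.4 = 26.95.
P_w = ½ γ_w h₂² = 0.5×9.81×3.4² = 56.70. Total = 2.030+26.95+56.70 = 85.69 kN/m.

85.7 kN/m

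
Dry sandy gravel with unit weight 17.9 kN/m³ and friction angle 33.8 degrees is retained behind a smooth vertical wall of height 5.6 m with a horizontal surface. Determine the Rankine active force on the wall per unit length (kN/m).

80.0 kN/m

K_a = tan²(45° − φ/2) = 0.2851.
P_a = ½ K_a γ H² = 0.5 × 0.2851 × 17.9 × 5.6² = 80.02 kN/m.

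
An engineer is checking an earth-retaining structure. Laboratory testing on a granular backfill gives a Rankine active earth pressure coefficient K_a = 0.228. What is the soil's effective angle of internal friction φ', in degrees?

39.0°

K_a = tan²(45° − φ/2) ⇒ 45° − φ/2 = arctan(√0.228) = 25.52°.
φ = 2(45° − 25.52°) = 38.95°.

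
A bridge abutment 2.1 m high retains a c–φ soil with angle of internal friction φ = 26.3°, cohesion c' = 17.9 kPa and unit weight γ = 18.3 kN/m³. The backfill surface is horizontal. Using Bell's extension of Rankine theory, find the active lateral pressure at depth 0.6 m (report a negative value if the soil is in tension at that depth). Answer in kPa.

K_a = (1 − sin φ)/(1 + sin φ) = 0.3859.
σ_a = K_a γ z − 2c√K_a = 0.3859×18.3×0.6 − 2×17.9×0.6212 = -18.00 kPa.

-18.0 kPa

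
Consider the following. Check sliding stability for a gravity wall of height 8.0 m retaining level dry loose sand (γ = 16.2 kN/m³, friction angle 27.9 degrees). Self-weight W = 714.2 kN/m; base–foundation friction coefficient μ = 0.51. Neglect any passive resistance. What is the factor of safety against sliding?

1.94

K_a = tan²(45° − 27.9°/2) = 0.3625.
P_a = ½K_aγH² = 0.5×0.3625×16.2×8.0² = 187.9 kN/m, acting at H/3 = 2.667 m above the base.
FS_sliding = μW / P_a = 0.51×714.2 / 187.9 = 1.938.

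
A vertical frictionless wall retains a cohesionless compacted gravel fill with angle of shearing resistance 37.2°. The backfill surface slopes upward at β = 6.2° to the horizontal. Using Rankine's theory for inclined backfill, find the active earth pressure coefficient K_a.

0.250

K_a = cos β · (cos β − √(cos²β − cos²φ)) / (cos β + √(cos²β − cos²φ)).
cos β = 0.9942, cos φ = 0.7965, √(cos²β − cos²φ) = 0.5949.
K_a = 0.9942 × (0.9942 − 0.5949)/(0.9942 + 0.5949) = 0.2498.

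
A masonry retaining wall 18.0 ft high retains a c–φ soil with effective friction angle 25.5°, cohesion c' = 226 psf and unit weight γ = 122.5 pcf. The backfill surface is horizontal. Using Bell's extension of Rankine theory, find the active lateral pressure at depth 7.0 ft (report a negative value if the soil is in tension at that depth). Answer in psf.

56.2 psf

K_a = (1 − sin φ)/(1 + sin φ) = 0.3981.
σ_a = K_a γ z − 2c√K_a = 0.3981×122.5×7.0 − 2×226×0.6310 = 56.18 psf.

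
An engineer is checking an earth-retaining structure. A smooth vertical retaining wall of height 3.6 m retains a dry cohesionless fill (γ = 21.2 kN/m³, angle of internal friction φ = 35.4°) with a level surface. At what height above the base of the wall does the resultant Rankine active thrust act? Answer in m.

K_a = 0.2664.
The pressure distribution is triangular, so the resultant acts at H/3 above the base = 3.6/3 = 1.200 m.

1.20 m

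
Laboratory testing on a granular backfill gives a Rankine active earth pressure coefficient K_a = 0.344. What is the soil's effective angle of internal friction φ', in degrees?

K_a = tan²(45° − φ/2) ⇒ 45° − φ/2 = arctan(√0.344) = 30.39°.
φ = 2(45° − 30.39°) = 29.22°.

29.2°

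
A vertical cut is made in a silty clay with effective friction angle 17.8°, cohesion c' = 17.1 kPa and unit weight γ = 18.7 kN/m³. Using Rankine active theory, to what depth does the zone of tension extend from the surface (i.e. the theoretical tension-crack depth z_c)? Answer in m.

K_a = tan²(45° − 17.8°/2) = 0.5318; √K_a = 0.7292.
The active pressure is zero where K_a γ z = 2c√K_a, so z_c = 2c/(γ√K_a) = 2×17.1/(18.7×0.7292) = 2.508 m.

2.51 m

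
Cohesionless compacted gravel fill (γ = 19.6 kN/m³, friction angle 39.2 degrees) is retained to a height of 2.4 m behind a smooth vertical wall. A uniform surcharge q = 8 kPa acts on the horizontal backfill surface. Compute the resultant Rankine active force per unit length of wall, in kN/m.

K_a = tan²(45° − φ/2) = 0.2255.
Soil triangle: ½ K_a γ H² = 0.5×0.2255×19.6×2.4² = 12.73 kN/m.
Surcharge rectangle: K_a q H = 0.2255×8×2.4 = 4.329 kN/m.
Total = 12.73 + 4.329 = 17.06 kN/m.

17.1 kN/m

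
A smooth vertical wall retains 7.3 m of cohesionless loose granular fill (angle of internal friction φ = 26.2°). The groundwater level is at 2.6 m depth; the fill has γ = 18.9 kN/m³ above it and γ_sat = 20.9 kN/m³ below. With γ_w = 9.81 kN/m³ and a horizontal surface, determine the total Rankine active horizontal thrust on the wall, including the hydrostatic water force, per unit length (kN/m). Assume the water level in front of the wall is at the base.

K_a = tan²(45° − φ/2) = 0.3874.
γ' = 20.9 − 9.81 = 11.09 kN/m³. Depth below WT = 4.7 m.
σ'_h at WT = K_a γ d_w = 19.04 kPa; at base = 19.04 + K_a γ' × 4.7 = 39.23 kPa.
P₁ (0–2.6 m) = ½×19.04×2.6 = 24.75. P₂ (2.6–7.3 m) = ½(19.04+39.23)×4.7 = 136.9.
P_w = ½ γ_w h₂² = 0.5×9.81×4.7² = 108.4. Total = 24.75+136.9+108.4 = 270.0 kN/m.

270 kN/m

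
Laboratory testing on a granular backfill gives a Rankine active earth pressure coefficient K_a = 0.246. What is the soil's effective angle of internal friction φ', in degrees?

37.2°

K_a = tan²(45° − φ/2) ⇒ 45° − φ/2 = arctan(√0.246) = 26.38°.
φ = 2(45° − 26.38°) = 37.24°.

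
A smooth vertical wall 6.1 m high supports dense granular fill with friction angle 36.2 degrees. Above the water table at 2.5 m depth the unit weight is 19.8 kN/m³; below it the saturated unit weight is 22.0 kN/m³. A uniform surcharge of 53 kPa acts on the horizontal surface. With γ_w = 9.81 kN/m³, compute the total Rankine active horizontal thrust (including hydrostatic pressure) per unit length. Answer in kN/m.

229 kN/m

K_a = tan²(45° − φ/2) = 0.2574.
γ' = 22.0 − 9.81 = 12.19 kN/m³. h₂ = H − d_w = 3.6 m.
σ'_h: at surface K_a·q = 13.64; at WT K_a(q+γd_w) = 26.38; at base K_a(q+γd_w+γ'h₂) = 37.68 kPa.
P₁ = ½(13.64+26.38)×2.5 = 50.03; P₂ = ½(26.38+37.68)×3.6 = 115.3; P_w = ½γ_w h₂² = 63.57.
Total = 50.03+115.3+63.57 = 228.9 kN/m.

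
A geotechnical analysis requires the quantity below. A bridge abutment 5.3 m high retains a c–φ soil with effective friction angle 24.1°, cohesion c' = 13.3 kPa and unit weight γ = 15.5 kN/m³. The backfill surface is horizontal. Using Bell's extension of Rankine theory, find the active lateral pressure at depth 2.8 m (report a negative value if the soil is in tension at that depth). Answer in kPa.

0.992 kPa

K_a = (1 − sin φ)/(1 + sin φ) = 0.4201.
σ_a = K_a γ z − 2c√K_a = 0.4201×15.5×2.8 − 2×13.3×0.6482 = 0.9920 kPa.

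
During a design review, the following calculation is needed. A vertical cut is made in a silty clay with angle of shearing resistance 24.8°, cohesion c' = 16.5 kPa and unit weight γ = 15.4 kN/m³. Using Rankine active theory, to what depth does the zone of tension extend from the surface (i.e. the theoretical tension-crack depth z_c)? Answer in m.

3.35 m

K_a = tan²(45° − 24.8°/2) = 0.4090; √K_a = 0.6395.
The active pressure is zero where K_a γ z = 2c√K_a, so z_c = 2c/(γ√K_a) = 2×16.5/(15.4×0.6395) = 3.351 m.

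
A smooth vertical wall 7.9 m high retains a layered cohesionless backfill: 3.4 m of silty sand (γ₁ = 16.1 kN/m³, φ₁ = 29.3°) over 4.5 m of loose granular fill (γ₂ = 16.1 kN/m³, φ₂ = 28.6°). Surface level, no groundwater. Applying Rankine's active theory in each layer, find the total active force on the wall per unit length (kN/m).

K_a1 = tan²(45°−29.3°/2) = 0.3428; K_a2 = tan²(45°−28.6°/2) = 0.3525.
Layer 1: σ at base = K_a1 γ₁ h₁ = 18.77 kPa; P₁ = ½×18.77×3.4 = 31.90.
Layer 2: σ_v at top = γ₁h₁ = 54.74; σ_h top = K_a2×54.74 = 19.30; σ_h base = K_a2×(54.74+16.1×4.5) = 44.84.
P₂ = ½(19.30+44.84)×4.5 = 144.3. Total P_a = 31.90+144.3 = 176.2 kN/m.

176 kN/m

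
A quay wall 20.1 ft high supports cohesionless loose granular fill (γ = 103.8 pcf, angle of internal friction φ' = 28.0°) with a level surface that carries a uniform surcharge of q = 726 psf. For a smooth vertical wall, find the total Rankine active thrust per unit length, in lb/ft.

12800 lb/ft

K_a = tan²(45° − φ/2) = 0.3610.
Soil triangle: ½ K_a γ H² = 0.5×0.3610×103.8×20.1² = 7570 lb/ft.
Surcharge rectangle: K_a q H = 0.3610×726×20.1 = 5268 lb/ft.
Total = 7570 + 5268 = 12840 lb/ft.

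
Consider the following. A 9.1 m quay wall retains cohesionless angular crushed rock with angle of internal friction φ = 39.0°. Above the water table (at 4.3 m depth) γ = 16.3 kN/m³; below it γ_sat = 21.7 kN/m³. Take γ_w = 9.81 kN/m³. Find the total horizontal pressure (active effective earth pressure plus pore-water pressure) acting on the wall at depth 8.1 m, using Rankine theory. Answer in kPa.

63.5 kPa

K_a = (1 − sin φ)/(1 + sin φ) = 0.2275.
γ' = 21.7 − 9.81 = 11.89 kN/m³.
Effective vertical stress at 8.1 m: σ'_v = 16.3×4.3 + 11.89×3.80 = 115.3 kPa.
σ'_h = K_a σ'_v = 0.2275 × 115.3 = 26.23 kPa; u = γ_w × 3.80 = 37.28 kPa.
Total σ_h = 26.23 + 37.28 = 63.50 kPa.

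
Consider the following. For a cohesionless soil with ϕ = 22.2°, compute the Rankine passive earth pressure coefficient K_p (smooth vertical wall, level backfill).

K_p = (1 + sin φ)/(1 − sin φ) = tan²(45° + 22.2°/2) = 2.215.

2.21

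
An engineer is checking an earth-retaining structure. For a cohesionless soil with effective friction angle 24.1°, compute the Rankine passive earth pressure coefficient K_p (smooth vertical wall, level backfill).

K_p = (1 + sin φ)/(1 − sin φ) = tan²(45° + 24.1°/2) = 2.380.

2.38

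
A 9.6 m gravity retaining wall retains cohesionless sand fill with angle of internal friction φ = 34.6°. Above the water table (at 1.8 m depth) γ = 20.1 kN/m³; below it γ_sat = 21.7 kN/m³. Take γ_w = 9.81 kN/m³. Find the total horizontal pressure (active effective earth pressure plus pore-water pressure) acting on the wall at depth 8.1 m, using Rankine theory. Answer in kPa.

K_a = (1 − sin φ)/(1 + sin φ) = 0.2756.
γ' = 21.7 − 9.81 = 11.89 kN/m³.
Effective vertical stress at 8.1 m: σ'_v = 20.1×1.8 + 11.89×6.30 = 111.1 kPa.
σ'_h = K_a σ'_v = 0.2756 × 111.1 = 30.62 kPa; u = γ_w × 6.30 = 61.80 kPa.
Total σ_h = 30.62 + 61.80 = 92.42 kPa.

92.4 kPa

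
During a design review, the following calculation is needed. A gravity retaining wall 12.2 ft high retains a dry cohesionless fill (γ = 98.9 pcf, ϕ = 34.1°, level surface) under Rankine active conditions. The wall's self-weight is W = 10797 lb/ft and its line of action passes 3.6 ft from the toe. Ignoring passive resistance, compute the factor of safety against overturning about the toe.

K_a = tan²(45° − 34.1°/2) = 0.2815.
P_a = ½K_aγH² = 0.5×0.2815×98.9×12.2² = 2072 lb/ft, acting at H/3 = 4.067 ft above the base.
Overturning moment M_o = P_a × H/3 = 2072 × 4.067 = 8426.
Resisting moment M_r = W × 3.6 = 10797 × 3.6 = 38870.
FS_overturning = M_r/M_o = 38870/8426 = 4.613.

4.61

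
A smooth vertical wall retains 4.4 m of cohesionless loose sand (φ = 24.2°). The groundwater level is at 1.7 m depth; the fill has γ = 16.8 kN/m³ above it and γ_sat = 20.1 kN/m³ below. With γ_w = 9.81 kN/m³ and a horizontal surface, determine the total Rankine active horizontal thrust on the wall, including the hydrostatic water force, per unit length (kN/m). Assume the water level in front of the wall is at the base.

K_a = tan²(45° − φ/2) = 0.4185.
γ' = 20.1 − 9.81 = 10.29 kN/m³. Depth below WT = 2.7 m.
σ'_h at WT = K_a γ d_w = 11.95 kPa; at base = 11.95 + K_a γ' × 2.7 = 23.58 kPa.
P₁ (0–1.7 m) = ½×11.95×1.7 = 10.16. P₂ (1.7–4.4 m) = ½(11.95+23.58)×2.7 = 47.97.
P_w = ½ γ_w h₂² = 0.5×9.81×2.7² = 35.76. Total = 10.16+47.97+35.76 = 93.89 kN/m.

93.9 kN/m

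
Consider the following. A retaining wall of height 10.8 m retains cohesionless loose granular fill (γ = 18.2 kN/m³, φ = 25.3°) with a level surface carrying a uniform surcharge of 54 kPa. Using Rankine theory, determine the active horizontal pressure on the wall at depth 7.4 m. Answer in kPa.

75.7 kPa

K_a = (1 − sin φ)/(1 + sin φ) = 0.4012.
σ_v = γz + q = 18.2 × 7.4 + 54 = 188.7 kPa.
σ_h = K_a σ_v = 0.4012 × 188.7 = 75.70 kPa.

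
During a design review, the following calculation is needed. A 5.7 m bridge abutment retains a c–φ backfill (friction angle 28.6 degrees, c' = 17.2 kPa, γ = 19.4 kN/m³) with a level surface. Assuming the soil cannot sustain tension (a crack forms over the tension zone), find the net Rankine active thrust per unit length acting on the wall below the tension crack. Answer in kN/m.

K_a = 0.3525; √K_a = 0.5938.
Tension-crack depth z_c = 2c/(γ√K_a) = 2×17.2/(19.4×0.5938) = 2.986 m.
σ_a at base = K_a γ H − 2c√K_a = 0.3525×19.4×5.7 − 2×17.2×0.5938 = 18.56 kPa.
P_a = ½ × 18.56 × (H − z_c) = 0.5×18.56×2.714 = 25.18 kN/m.

25.2 kN/m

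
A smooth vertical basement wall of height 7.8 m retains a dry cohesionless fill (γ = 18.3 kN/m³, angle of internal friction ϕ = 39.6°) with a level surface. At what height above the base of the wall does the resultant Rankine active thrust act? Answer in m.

2.60 m

K_a = 0.2214.
The pressure distribution is triangular, so the resultant acts at H/3 above the base = 7.8/3 = 2.600 m.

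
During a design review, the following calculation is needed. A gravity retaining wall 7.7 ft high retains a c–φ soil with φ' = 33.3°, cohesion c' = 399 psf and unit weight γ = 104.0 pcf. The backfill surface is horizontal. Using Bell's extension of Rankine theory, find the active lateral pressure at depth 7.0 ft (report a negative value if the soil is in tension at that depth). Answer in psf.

-219 psf

K_a = (1 − sin φ)/(1 + sin φ) = 0.2911.
σ_a = K_a γ z − 2c√K_a = 0.2911×104.0×7.0 − 2×399×0.5396 = -218.6 psf.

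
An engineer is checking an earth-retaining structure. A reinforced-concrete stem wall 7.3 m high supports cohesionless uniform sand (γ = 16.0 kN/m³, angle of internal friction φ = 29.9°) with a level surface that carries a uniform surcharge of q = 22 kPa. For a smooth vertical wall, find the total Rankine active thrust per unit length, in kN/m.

K_a = tan²(45° − φ/2) = 0.3347.
Soil triangle: ½ K_a γ H² = 0.5×0.3347×16.0×7.3² = 142.7 kN/m.
Surcharge rectangle: K_a q H = 0.3347×22×7.3 = 53.75 kN/m.
Total = 142.7 + 53.75 = 196.4 kN/m.

196 kN/m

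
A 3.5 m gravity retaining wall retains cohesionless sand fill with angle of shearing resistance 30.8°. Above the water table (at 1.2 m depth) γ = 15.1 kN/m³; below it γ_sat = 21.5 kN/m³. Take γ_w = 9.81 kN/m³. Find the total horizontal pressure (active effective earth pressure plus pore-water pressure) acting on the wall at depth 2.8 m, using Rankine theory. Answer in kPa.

27.6 kPa

K_a = (1 − sin φ)/(1 + sin φ) = 0.3227.
γ' = 21.5 − 9.81 = 11.69 kN/m³.
Effective vertical stress at 2.8 m: σ'_v = 15.1×1.2 + 11.69×1.60 = 36.82 kPa.
σ'_h = K_a σ'_v = 0.3227 × 36.82 = 11.88 kPa; u = γ_w × 1.60 = 15.70 kPa.
Total σ_h = 11.88 + 15.70 = 27.58 kPa.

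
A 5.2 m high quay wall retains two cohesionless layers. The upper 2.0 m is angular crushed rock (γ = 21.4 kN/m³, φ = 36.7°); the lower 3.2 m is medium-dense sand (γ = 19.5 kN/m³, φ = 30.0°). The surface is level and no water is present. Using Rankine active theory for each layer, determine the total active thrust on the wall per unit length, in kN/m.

K_a1 = tan²(45°−36.7°/2) = 0.2519; K_a2 = tan²(45°−30.0°/2) = 0.3333.
Layer 1: σ at base = K_a1 γ₁ h₁ = 10.78 kPa; P₁ = ½×10.78×2.0 = 10.78.
Layer 2: σ_v at top = γ₁h₁ = 42.80; σ_h top = K_a2×42.80 = 14.27; σ_h base = K_a2×(42.80+19.5×3.2) = 35.07.
P₂ = ½(14.27+35.07)×3.2 = 78.93. Total P_a = 10.78+78.93 = 89.71 kN/m.

89.7 kN/m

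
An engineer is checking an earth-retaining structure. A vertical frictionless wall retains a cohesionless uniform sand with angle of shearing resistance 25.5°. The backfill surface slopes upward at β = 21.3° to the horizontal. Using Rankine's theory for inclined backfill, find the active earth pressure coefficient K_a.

0.561

K_a = cos β · (cos β − √(cos²β − cos²φ)) / (cos β + √(cos²β − cos²φ)).
cos β = 0.9317, cos φ = 0.9026, √(cos²β − cos²φ) = 0.2311.
K_a = 0.9317 × (0.9317 − 0.2311)/(0.9317 + 0.2311) = 0.5614.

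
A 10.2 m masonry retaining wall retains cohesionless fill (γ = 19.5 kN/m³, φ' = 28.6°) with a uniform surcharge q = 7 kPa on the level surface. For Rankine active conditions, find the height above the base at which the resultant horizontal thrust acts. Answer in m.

3.51 m

K_a = 0.3525.
Triangular part P₁ = ½K_aγH² = 357.6 at H/3 = 3.400 m; rectangular part P₂ = K_a q H = 25.17 at H/2 = 5.100 m.
ȳ = (P₁·3.400 + P₂·5.100)/(P₁+P₂) = 3.512 m.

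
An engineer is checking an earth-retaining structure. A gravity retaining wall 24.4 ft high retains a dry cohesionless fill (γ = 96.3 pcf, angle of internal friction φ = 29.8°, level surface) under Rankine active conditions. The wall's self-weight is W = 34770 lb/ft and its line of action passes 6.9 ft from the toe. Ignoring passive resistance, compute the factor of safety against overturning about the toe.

K_a = tan²(45° − 29.8°/2) = 0.3360.
P_a = ½K_aγH² = 0.5×0.3360×96.3×24.4² = 9633 lb/ft, acting at H/3 = 8.133 ft above the base.
Overturning moment M_o = P_a × H/3 = 9633 × 8.133 = 78350.
Resisting moment M_r = W × 6.9 = 34770 × 6.9 = 239900.
FS_overturning = M_r/M_o = 239900/78350 = 3.062.

3.06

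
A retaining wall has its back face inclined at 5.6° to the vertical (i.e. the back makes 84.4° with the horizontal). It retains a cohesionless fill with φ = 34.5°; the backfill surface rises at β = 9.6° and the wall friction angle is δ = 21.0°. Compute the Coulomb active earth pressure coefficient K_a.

K_a = sin²(α+φ) / [sin²α · sin(α−δ) · (1 + √{sin(φ+δ)sin(φ−β) / (sin(α−δ)sin(α+β))})²].
With α = 84.4°, φ = 34.5°, δ = 21.0°, β = 9.6°: K_a = 0.3283.

0.328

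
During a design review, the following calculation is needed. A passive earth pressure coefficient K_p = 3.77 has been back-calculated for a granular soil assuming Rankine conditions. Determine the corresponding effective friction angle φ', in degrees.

35.5°

K_p = (1+sin φ)/(1−sin φ) ⇒ sin φ = (K_p − 1)/(K_p + 1) = 0.5807.
φ = arcsin(0.5807) = 35.50°.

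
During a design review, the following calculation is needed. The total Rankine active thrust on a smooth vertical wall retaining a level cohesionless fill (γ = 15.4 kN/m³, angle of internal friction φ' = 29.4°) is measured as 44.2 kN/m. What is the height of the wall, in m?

4.10 m

K_a = 0.3415. P_a = ½ K_a γ H² ⇒ H = √(2P_a/(K_a γ)).
H = √(2×44.2/(0.3415×15.4)) = 4.100 m.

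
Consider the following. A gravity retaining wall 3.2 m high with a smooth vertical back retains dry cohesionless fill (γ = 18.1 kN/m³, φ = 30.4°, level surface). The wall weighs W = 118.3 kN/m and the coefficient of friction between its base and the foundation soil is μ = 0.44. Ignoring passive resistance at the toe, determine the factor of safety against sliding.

K_a = tan²(45° − 30.4°/2) = 0.3280.
P_a = ½K_aγH² = 0.5×0.3280×18.1×3.2² = 30.40 kN/m, acting at H/3 = 1.067 m above the base.
FS_sliding = μW / P_a = 0.44×118.3 / 30.40 = 1.712.

1.71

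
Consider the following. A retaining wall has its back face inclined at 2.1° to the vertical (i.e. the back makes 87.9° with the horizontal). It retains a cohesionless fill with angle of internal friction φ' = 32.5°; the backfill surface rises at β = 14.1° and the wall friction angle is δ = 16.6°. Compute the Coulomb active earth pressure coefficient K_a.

K_a = sin²(α+φ) / [sin²α · sin(α−δ) · (1 + √{sin(φ+δ)sin(φ−β) / (sin(α−δ)sin(α+β))})²].
With α = 87.9°, φ = 32.5°, δ = 16.6°, β = 14.1°: K_a = 0.3461.

0.346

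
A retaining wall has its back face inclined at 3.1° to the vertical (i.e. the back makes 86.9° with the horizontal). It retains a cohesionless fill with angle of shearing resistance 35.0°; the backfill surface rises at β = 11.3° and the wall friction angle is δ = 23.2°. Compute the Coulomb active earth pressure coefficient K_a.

0.307

K_a = sin²(α+φ) / [sin²α · sin(α−δ) · (1 + √{sin(φ+δ)sin(φ−β) / (sin(α−δ)sin(α+β))})²].
With α = 86.9°, φ = 35.0°, δ = 23.2°, β = 11.3°: K_a = 0.3071.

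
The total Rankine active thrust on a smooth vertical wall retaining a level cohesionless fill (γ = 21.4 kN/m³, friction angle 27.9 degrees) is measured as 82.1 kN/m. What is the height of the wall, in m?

K_a = 0.3625. P_a = ½ K_a γ H² ⇒ H = √(2P_a/(K_a γ)).
H = √(2×82.1/(0.3625×21.4)) = 4.601 m.

4.60 m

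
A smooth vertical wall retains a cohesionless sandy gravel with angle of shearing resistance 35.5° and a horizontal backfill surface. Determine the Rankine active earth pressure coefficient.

K_a = (1 − sin φ)/(1 + sin φ) = (1 − sin 35.5°)/(1 + sin 35.5°) = 0.2653.

0.265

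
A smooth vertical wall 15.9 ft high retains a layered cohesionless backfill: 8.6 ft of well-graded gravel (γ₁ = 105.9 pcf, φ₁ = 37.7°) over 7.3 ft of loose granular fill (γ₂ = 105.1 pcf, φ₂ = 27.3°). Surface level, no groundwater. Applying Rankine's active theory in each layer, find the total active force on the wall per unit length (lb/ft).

K_a1 = tan²(45°−37.7°/2) = 0.2411; K_a2 = tan²(45°−27.3°/2) = 0.3711.
Layer 1: σ at base = K_a1 γ₁ h₁ = 219.5 psf; P₁ = ½×219.5×8.6 = 944.0.
Layer 2: σ_v at top = γ₁h₁ = 910.7; σ_h top = K_a2×910.7 = 338.0; σ_h base = K_a2×(910.7+105.1×7.3) = 622.7.
P₂ = ½(338.0+622.7)×7.3 = 3507. Total P_a = 944.0+3507 = 4451 lb/ft.

4450 lb/ft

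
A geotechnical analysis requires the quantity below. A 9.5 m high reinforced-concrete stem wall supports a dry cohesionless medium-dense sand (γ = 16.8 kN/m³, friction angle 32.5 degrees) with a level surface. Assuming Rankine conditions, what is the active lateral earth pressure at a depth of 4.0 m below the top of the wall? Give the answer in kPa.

K_a = (1 − sin φ)/(1 + sin φ) = 0.3010.
σ_h = K_a γ z = 0.3010 × 16.8 × 4.0 = 20.23 kPa.

20.2 kPa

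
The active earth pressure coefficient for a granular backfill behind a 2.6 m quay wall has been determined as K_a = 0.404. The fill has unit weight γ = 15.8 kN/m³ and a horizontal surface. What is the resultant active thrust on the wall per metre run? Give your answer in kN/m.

P = ½ K_a γ H² = 0.5 × 0.404 × 15.8 × 2.6² = 21.58 kN/m.

21.6 kN/m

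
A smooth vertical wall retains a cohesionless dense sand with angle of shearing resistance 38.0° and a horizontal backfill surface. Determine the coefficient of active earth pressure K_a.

0.238

K_a = tan²(45° − φ/2) = tan²(26.00°) = 0.2379.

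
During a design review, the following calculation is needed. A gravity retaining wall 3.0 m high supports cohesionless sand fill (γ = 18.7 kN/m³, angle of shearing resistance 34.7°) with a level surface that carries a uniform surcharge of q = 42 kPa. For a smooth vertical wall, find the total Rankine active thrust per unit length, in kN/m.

57.7 kN/m

K_a = tan²(45° − φ/2) = 0.2745.
Soil triangle: ½ K_a γ H² = 0.5×0.2745×18.7×3.0² = 23.10 kN/m.
Surcharge rectangle: K_a q H = 0.2745×42×3.0 = 34.58 kN/m.
Total = 23.10 + 34.58 = 57.68 kN/m.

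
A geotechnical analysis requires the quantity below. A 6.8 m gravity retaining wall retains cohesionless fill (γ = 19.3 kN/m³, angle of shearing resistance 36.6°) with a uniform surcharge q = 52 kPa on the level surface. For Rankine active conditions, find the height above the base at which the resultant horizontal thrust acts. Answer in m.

K_a = 0.2530.
Triangular part P₁ = ½K_aγH² = 112.9 at H/3 = 2.267 m; rectangular part P₂ = K_a q H = 89.45 at H/2 = 3.400 m.
ȳ = (P₁·2.267 + P₂·3.400)/(P₁+P₂) = 2.768 m.

2.77 m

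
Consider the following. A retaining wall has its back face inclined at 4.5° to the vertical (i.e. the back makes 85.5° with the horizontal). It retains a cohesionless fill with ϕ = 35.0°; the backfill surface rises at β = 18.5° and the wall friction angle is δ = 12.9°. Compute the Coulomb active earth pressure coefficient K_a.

K_a = sin²(α+φ) / [sin²α · sin(α−δ) · (1 + √{sin(φ+δ)sin(φ−β) / (sin(α−δ)sin(α+β))})²].
With α = 85.5°, φ = 35.0°, δ = 12.9°, β = 18.5°: K_a = 0.3588.

0.359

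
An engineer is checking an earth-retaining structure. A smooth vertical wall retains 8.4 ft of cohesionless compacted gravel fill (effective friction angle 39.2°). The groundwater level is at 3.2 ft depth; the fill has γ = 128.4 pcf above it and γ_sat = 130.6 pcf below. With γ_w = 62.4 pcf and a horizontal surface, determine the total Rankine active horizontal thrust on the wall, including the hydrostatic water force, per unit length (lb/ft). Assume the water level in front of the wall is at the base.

1680 lb/ft

K_a = tan²(45° − φ/2) = 0.2255.
γ' = 130.6 − 62.4 = 68.20 pcf. Depth below WT = 5.2 ft.
σ'_h at WT = K_a γ d_w = 92.64 psf; at base = 92.64 + K_a γ' × 5.2 = 172.6 psf.
P₁ (0–3.2 ft) = ½×92.64×3.2 = 148.2. P₂ (3.2–8.4 ft) = ½(92.64+172.6)×5.2 = 689.6.
P_w = ½ γ_w h₂² = 0.5×62.4×5.2² = 843.6. Total = 148.2+689.6+843.6 = 1681 lb/ft.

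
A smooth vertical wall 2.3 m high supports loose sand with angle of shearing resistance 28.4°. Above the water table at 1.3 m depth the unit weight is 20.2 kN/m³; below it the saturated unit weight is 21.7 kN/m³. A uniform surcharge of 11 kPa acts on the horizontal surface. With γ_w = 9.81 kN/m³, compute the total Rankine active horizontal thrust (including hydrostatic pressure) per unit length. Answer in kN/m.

31.4 kN/m

K_a = tan²(45° − φ/2) = 0.3554.
γ' = 21.7 − 9.81 = 11.89 kN/m³. h₂ = H − d_w = 1.0 m.
σ'_h: at surface K_a·q = 3.909; at WT K_a(q+γd_w) = 13.24; at base K_a(q+γd_w+γ'h₂) = 17.47 kPa.
P₁ = ½(3.909+13.24)×1.3 = 11.15; P₂ = ½(13.24+17.47)×1.0 = 15.35; P_w = ½γ_w h₂² = 4.905.
Total = 11.15+15.35+4.905 = 31.41 kN/m.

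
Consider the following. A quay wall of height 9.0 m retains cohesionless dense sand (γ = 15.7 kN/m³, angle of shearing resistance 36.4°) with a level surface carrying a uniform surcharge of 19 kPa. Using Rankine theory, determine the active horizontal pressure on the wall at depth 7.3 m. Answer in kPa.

K_a = (1 − sin φ)/(1 + sin φ) = 0.2552.
σ_v = γz + q = 15.7 × 7.3 + 19 = 133.6 kPa.
σ_h = K_a σ_v = 0.2552 × 133.6 = 34.09 kPa.

34.1 kPa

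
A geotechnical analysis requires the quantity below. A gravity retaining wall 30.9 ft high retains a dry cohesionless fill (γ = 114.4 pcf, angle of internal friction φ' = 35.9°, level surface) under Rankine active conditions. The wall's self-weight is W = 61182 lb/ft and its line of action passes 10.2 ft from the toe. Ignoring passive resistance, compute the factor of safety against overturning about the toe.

4.25

K_a = tan²(45° − 35.9°/2) = 0.2607.
P_a = ½K_aγH² = 0.5×0.2607×114.4×30.9² = 14240 lb/ft, acting at H/3 = 10.30 ft above the base.
Overturning moment M_o = P_a × H/3 = 14240 × 10.30 = 146700.
Resisting moment M_r = W × 10.2 = 61182 × 10.2 = 624100.
FS_overturning = M_r/M_o = 624100/146700 = 4.255.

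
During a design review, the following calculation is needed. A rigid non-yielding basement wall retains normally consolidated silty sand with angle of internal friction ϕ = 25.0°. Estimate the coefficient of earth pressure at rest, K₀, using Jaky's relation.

K₀ = 1 − sin φ' = 1 − sin 25.0° = 0.5774.

0.577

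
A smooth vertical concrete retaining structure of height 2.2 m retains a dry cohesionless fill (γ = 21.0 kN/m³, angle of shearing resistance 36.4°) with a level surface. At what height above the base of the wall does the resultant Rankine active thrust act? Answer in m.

K_a = 0.2552.
The pressure distribution is triangular, so the resultant acts at H/3 above the base = 2.2/3 = 0.7333 m.

0.733 m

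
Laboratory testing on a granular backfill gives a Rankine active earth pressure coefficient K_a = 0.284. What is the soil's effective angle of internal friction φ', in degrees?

33.9°

K_a = tan²(45° − φ/2) ⇒ 45° − φ/2 = arctan(√0.284) = 28.05°.
φ = 2(45° − 28.05°) = 33.89°.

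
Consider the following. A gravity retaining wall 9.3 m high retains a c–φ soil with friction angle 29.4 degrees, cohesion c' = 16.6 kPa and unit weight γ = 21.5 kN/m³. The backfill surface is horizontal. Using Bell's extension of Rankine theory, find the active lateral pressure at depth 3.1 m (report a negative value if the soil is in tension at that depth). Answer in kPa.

3.36 kPa

K_a = (1 − sin φ)/(1 + sin φ) = 0.3415.
σ_a = K_a γ z − 2c√K_a = 0.3415×21.5×3.1 − 2×16.6×0.5844 = 3.358 kPa.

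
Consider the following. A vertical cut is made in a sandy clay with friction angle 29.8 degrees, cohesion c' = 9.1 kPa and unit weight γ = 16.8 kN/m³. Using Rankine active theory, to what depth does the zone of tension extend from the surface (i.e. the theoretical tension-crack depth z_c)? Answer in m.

K_a = tan²(45° − 29.8°/2) = 0.3360; √K_a = 0.5797.
The active pressure is zero where K_a γ z = 2c√K_a, so z_c = 2c/(γ√K_a) = 2×9.1/(16.8×0.5797) = 1.869 m.

1.87 m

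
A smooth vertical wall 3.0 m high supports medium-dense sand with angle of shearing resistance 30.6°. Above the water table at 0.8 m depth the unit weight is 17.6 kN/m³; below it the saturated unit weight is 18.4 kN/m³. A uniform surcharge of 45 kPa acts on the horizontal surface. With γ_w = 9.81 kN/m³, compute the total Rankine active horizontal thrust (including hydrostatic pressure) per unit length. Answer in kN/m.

86.3 kN/m

K_a = tan²(45° − φ/2) = 0.3253.
γ' = 18.4 − 9.81 = 8.590 kN/m³. h₂ = H − d_w = 2.2 m.
σ'_h: at surface K_a·q = 14.64; at WT K_a(q+γd_w) = 19.22; at base K_a(q+γd_w+γ'h₂) = 25.37 kPa.
P₁ = ½(14.64+19.22)×0.8 = 13.54; P₂ = ½(19.22+25.37)×2.2 = 49.05; P_w = ½γ_w h₂² = 23.74.
Total = 13.54+49.05+23.74 = 86.34 kN/m.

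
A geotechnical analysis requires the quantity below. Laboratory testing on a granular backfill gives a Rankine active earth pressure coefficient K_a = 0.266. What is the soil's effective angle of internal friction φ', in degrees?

K_a = tan²(45° − φ/2) ⇒ 45° − φ/2 = arctan(√0.266) = 27.28°.
φ = 2(45° − 27.28°) = 35.43°.

35.4°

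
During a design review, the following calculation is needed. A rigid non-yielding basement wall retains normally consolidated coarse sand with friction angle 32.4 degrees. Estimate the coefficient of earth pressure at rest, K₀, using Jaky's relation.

0.464

K₀ = 1 − sin φ' = 1 − sin 32.4° = 0.4642.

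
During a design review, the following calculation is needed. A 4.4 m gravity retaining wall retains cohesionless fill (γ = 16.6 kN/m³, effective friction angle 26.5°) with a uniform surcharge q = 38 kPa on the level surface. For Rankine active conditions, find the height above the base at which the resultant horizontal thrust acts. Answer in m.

1.84 m

K_a = 0.3829.
Triangular part P₁ = ½K_aγH² = 61.53 at H/3 = 1.467 m; rectangular part P₂ = K_a q H = 64.03 at H/2 = 2.200 m.
ȳ = (P₁·1.467 + P₂·2.200)/(P₁+P₂) = 1.841 m.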